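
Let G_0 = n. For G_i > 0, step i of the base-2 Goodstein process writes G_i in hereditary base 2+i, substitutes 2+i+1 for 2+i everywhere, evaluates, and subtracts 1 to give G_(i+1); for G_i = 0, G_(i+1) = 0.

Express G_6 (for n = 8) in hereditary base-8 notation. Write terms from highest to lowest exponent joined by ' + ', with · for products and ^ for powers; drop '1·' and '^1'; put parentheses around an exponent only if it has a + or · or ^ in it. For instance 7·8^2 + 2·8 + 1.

i=0: 8 = 2^(2 + 1) (b=2); 2→3: 3^(3 + 1) = 81; 81−1 = 80
i=1: 80 = 2·3^3 + 2·3^2 + 2·3 + 2 (b=3); 3→4: 2·4^4 + 2·4^2 + 2·4 + 2 = 554; 554−1 = 553
i=2: 553 = 2·4^4 + 2·4^2 + 2·4 + 1 (b=4); 4→5: 2·5^5 + 2·5^2 + 2·5 + 1 = 6311; 6311−1 = 6310
i=3: 6310 = 2·5^5 + 2·5^2 + 2·5 (b=5); 5→6: 2·6^6 + 2·6^2 + 2·6 = 93396; 93396−1 = 93395
i=4: 93395 = 2·6^6 + 2·6^2 + 6 + 5 (b=6); 6→7: 2·7^7 + 2·7^2 + 7 + 5 = 1647196; 1647196−1 = 1647195
i=5: 1647195 = 2·7^7 + 2·7^2 + 7 + 4 (b=7); 7→8: 2·8^8 + 2·8^2 + 8 + 4 = 33554572; 33554572−1 = 33554571

2·8^8 + 2·8^2 + 8 + 3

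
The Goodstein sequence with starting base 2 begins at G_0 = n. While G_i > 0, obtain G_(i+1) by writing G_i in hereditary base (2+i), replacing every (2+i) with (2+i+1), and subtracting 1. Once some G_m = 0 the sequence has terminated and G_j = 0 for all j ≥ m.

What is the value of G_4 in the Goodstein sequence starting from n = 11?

279937

(0) 11|_2 = 2^(2 + 1) + 2 + 1 ↦ 3^(3 + 1) + 3 + 1|_3 = 85 ⇒ 84
(1) 84|_3 = 3^(3 + 1) + 3 ↦ 4^(4 + 1) + 4|_4 = 1028 ⇒ 1027
(2) 1027|_4 = 4^(4 + 1) + 3 ↦ 5^(5 + 1) + 3|_5 = 15628 ⇒ 15627
(3) 15627|_5 = 5^(5 + 1) + 2 ↦ 6^(6 + 1) + 2|_6 = 279938 ⇒ 279937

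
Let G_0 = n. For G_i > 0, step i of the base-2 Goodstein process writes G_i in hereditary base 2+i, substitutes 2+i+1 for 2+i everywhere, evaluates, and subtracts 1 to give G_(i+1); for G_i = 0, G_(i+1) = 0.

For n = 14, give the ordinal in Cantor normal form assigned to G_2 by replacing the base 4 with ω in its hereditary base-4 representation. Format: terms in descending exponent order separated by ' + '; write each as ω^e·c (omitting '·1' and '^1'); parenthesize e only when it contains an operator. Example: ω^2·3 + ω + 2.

i=0: 14 = 2^(2 + 1) + 2^2 + 2 (b=2); 2→3: 3^(3 + 1) + 3^3 + 3 = 111; 111−1 = 110
i=1: 110 = 3^(3 + 1) + 3^3 + 2 (b=3); 3→4: 4^(4 + 1) + 4^4 + 2 = 1282; 1282−1 = 1281

ω^(ω + 1) + ω^ω + 1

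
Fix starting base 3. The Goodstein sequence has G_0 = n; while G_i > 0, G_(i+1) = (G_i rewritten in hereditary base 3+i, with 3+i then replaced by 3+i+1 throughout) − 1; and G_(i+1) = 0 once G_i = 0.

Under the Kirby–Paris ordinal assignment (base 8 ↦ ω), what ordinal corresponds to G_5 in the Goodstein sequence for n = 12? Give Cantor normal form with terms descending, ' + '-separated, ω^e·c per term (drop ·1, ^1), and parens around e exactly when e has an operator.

ω·7 + 7

G_0 = 12. HB_3(12) = 3^2 + 3. Bump = 20. G_1 = 19.
G_1 = 19. HB_4(19) = 4^2 + 3. Bump = 28. G_2 = 27.
G_2 = 27. HB_5(27) = 5^2 + 2. Bump = 38. G_3 = 37.
G_3 = 37. HB_6(37) = 6^2 + 1. Bump = 50. G_4 = 49.
G_4 = 49. HB_7(49) = 7^2. Bump = 64. G_5 = 63.
G_5 = 63. HB_8(63) = 7·8 + 7. Bump = 70. G_6 = 69.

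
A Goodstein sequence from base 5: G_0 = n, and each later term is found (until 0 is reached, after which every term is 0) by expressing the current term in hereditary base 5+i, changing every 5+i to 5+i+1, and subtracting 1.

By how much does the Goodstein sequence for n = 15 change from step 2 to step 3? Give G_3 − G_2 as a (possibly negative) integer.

1

G_0 = 15. HB_5(15) = 3·5. Bump = 18. G_1 = 17.
G_1 = 17. HB_6(17) = 2·6 + 5. Bump = 19. G_2 = 18.
G_2 = 18. HB_7(18) = 2·7 + 4. Bump = 20. G_3 = 19.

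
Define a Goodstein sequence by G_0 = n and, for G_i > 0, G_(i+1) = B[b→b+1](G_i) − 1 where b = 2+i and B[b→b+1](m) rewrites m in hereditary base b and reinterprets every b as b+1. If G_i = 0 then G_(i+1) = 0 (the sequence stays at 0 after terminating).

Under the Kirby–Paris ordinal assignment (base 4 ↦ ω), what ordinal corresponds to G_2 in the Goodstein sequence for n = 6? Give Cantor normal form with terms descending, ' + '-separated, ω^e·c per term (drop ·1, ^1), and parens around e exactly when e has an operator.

G_0=6  [base 2] 2^2 + 2  →[2↦3]→  3^3 + 3 = 30  −1 ⇒ G_1=29
G_1=29  [base 3] 3^3 + 2  →[3↦4]→  4^4 + 2 = 258  −1 ⇒ G_2=257
G_2=257  [base 4] 4^4 + 1  →[4↦5]→  5^5 + 1 = 3126  −1 ⇒ G_3=3125

ω^ω + 1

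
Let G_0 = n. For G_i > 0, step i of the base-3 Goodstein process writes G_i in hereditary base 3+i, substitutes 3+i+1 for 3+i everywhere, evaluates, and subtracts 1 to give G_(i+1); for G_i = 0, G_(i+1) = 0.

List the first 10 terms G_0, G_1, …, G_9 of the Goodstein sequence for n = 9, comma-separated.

step 0: 9 = 3^2; sub 4 for 3: 4^2; = 16; G_1 = 16−1 = 15
step 1: 15 = 3·4 + 3; sub 5 for 4: 3·5 + 3; = 18; G_2 = 18−1 = 17
step 2: 17 = 3·5 + 2; sub 6 for 5: 3·6 + 2; = 20; G_3 = 20−1 = 19
step 3: 19 = 3·6 + 1; sub 7 for 6: 3·7 + 1; = 22; G_4 = 22−1 = 21
step 4: 21 = 3·7; sub 8 for 7: 3·8; = 24; G_5 = 24−1 = 23
step 5: 23 = 2·8 + 7; sub 9 for 8: 2·9 + 7; = 25; G_6 = 25−1 = 24
step 6: 24 = 2·9 + 6; sub 10 for 9: 2·10 + 6; = 26; G_7 = 26−1 = 25
step 7: 25 = 2·10 + 5; sub 11 for 10: 2·11 + 5; = 27; G_8 = 27−1 = 26
step 8: 26 = 2·11 + 4; sub 12 for 11: 2·12 + 4; = 28; G_9 = 28−1 = 27

9, 15, 17, 19, 21, 23, 24, 25, 26, 27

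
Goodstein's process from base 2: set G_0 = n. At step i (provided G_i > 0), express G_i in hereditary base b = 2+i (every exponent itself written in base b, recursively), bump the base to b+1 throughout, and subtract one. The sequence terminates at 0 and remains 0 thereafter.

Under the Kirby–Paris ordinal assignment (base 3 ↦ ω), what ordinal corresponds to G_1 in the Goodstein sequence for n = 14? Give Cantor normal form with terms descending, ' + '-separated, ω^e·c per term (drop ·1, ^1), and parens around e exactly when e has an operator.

ω^(ω + 1) + ω^ω + 2

[0] 14 ≡ 2^(2 + 1) + 2^2 + 2 (base 2). Lift 3: 111. −1: 110.
[1] 110 ≡ 3^(3 + 1) + 3^3 + 2 (base 3). Lift 4: 1282. −1: 1281.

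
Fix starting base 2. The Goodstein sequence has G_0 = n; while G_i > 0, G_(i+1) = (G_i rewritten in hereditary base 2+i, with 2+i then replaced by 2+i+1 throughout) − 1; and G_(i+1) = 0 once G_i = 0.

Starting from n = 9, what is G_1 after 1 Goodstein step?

81

base 2: 9 = 2^(2 + 1) + 1; at 3: 3^(3 + 1) + 1 = 82; next = 81
base 3: 81 = 3^(3 + 1); at 4: 4^(4 + 1) = 1024; next = 1023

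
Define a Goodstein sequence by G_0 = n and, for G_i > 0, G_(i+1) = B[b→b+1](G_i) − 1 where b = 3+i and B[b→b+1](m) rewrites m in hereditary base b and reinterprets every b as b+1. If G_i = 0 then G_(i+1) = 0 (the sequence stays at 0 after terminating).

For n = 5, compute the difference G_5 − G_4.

-1

step 0: 5 = 3 + 2; sub 4 for 3: 4 + 2; = 6; G_1 = 6−1 = 5
step 1: 5 = 4 + 1; sub 5 for 4: 5 + 1; = 6; G_2 = 6−1 = 5
step 2: 5 = 5; sub 6 for 5: 6; = 6; G_3 = 6−1 = 5
step 3: 5 = 5; sub 7 for 6: 5; = 5; G_4 = 5−1 = 4
step 4: 4 = 4; sub 8 for 7: 4; = 4; G_5 = 4−1 = 3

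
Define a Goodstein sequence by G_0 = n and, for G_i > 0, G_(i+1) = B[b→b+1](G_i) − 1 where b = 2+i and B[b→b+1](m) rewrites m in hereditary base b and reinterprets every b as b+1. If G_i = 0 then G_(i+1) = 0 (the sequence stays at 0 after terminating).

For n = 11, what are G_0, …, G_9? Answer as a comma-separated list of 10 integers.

11, 84, 1027, 15627, 279937, 5764801, 134217727, 2749609302, 70077777775, 1997331745490

base 2: 11 = 2^(2 + 1) + 2 + 1; at 3: 3^(3 + 1) + 3 + 1 = 85; next = 84
base 3: 84 = 3^(3 + 1) + 3; at 4: 4^(4 + 1) + 4 = 1028; next = 1027
base 4: 1027 = 4^(4 + 1) + 3; at 5: 5^(5 + 1) + 3 = 15628; next = 15627
base 5: 15627 = 5^(5 + 1) + 2; at 6: 6^(6 + 1) + 2 = 279938; next = 279937
base 6: 279937 = 6^(6 + 1) + 1; at 7: 7^(7 + 1) + 1 = 5764802; next = 5764801
base 7: 5764801 = 7^(7 + 1); at 8: 8^(8 + 1) = 134217728; next = 134217727
base 8: 134217727 = 7·8^8 + 7·8^7 + 7·8^6 + 7·8^5 + 7·8^4 + 7·8^3 + 7·8^2 + 7·8 + 7; at 9: 7·9^9 + 7·9^7 + 7·9^6 + 7·9^5 + 7·9^4 + 7·9^3 + 7·9^2 + 7·9 + 7 = 2749609303; next = 2749609302
base 9: 2749609302 = 7·9^9 + 7·9^7 + 7·9^6 + 7·9^5 + 7·9^4 + 7·9^3 + 7·9^2 + 7·9 + 6; at 10: 7·10^10 + 7·10^7 + 7·10^6 + 7·10^5 + 7·10^4 + 7·10^3 + 7·10^2 + 7·10 + 6 = 70077777776; next = 70077777775
base 10: 70077777775 = 7·10^10 + 7·10^7 + 7·10^6 + 7·10^5 + 7·10^4 + 7·10^3 + 7·10^2 + 7·10 + 5; at 11: 7·11^11 + 7·11^7 + 7·11^6 + 7·11^5 + 7·11^4 + 7·11^3 + 7·11^2 + 7·11 + 5 = 1997331745491; next = 1997331745490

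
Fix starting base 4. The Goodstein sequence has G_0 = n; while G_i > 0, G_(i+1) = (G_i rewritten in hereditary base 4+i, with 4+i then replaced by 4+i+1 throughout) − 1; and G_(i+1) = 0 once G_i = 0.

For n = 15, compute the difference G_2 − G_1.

2

15 —HB4→ 3·4 + 3 —bump→ 3·5 + 3 = 18 —(−1)→ 17
17 —HB5→ 3·5 + 2 —bump→ 3·6 + 2 = 20 —(−1)→ 19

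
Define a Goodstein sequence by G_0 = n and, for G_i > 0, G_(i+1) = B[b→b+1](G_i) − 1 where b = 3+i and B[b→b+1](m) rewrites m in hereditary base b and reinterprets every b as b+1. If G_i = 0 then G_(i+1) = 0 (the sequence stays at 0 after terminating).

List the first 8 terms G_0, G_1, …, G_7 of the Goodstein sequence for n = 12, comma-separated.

(0) 12|_3 = 3^2 + 3 ↦ 4^2 + 4|_4 = 20 ⇒ 19
(1) 19|_4 = 4^2 + 3 ↦ 5^2 + 3|_5 = 28 ⇒ 27
(2) 27|_5 = 5^2 + 2 ↦ 6^2 + 2|_6 = 38 ⇒ 37
(3) 37|_6 = 6^2 + 1 ↦ 7^2 + 1|_7 = 50 ⇒ 49
(4) 49|_7 = 7^2 ↦ 8^2|_8 = 64 ⇒ 63
(5) 63|_8 = 7·8 + 7 ↦ 7·9 + 7|_9 = 70 ⇒ 69
(6) 69|_9 = 7·9 + 6 ↦ 7·10 + 6|_10 = 76 ⇒ 75

12, 19, 27, 37, 49, 63, 69, 75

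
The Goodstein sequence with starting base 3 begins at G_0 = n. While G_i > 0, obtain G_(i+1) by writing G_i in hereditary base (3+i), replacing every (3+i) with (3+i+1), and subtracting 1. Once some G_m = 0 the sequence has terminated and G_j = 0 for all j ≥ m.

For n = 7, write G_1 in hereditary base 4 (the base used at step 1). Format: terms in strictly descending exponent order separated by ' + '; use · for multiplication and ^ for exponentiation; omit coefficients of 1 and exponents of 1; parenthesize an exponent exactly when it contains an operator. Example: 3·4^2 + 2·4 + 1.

2·4

G_0 = 7. HB_3(7) = 2·3 + 1. Bump = 9. G_1 = 8.
G_1 = 8. HB_4(8) = 2·4. Bump = 10. G_2 = 9.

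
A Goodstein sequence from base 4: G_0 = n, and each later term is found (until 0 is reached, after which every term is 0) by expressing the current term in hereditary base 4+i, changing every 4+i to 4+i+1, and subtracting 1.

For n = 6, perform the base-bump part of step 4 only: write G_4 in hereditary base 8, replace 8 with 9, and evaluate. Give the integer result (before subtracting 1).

5

G_0 = 6. HB_4(6) = 4 + 2. Bump = 7. G_1 = 6.
G_1 = 6. HB_5(6) = 5 + 1. Bump = 7. G_2 = 6.
G_2 = 6. HB_6(6) = 6. Bump = 7. G_3 = 6.
G_3 = 6. HB_7(6) = 6. Bump = 6. G_4 = 5.
G_4 = 5. HB_8(5) = 5. Bump = 5. G_5 = 4.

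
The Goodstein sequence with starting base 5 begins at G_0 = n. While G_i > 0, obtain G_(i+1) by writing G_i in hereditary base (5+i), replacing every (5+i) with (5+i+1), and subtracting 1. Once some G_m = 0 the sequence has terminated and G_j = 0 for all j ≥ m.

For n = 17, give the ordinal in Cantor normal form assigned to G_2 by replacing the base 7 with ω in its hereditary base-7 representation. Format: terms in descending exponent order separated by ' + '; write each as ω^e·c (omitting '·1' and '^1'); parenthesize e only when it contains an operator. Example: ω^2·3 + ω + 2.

ω·3

(0) 17|_5 = 3·5 + 2 ↦ 3·6 + 2|_6 = 20 ⇒ 19
(1) 19|_6 = 3·6 + 1 ↦ 3·7 + 1|_7 = 22 ⇒ 21
(2) 21|_7 = 3·7 ↦ 3·8|_8 = 24 ⇒ 23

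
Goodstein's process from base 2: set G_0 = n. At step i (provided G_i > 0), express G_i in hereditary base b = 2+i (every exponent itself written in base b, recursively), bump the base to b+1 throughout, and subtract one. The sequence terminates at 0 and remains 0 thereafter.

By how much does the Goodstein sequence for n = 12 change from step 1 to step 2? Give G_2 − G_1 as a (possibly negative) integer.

[0] 12 ≡ 2^(2 + 1) + 2^2 (base 2). Lift 3: 108. −1: 107.
[1] 107 ≡ 3^(3 + 1) + 2·3^2 + 2·3 + 2 (base 3). Lift 4: 1066. −1: 1065.

958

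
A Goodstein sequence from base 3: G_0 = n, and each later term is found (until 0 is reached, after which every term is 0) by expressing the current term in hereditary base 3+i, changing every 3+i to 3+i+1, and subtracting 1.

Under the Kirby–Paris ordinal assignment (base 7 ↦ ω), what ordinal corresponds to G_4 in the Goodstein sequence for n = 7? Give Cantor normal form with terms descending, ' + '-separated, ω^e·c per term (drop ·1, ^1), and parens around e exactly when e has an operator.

G_0 = 7. HB_3(7) = 2·3 + 1. Bump = 9. G_1 = 8.
G_1 = 8. HB_4(8) = 2·4. Bump = 10. G_2 = 9.
G_2 = 9. HB_5(9) = 5 + 4. Bump = 10. G_3 = 9.
G_3 = 9. HB_6(9) = 6 + 3. Bump = 10. G_4 = 9.

ω + 2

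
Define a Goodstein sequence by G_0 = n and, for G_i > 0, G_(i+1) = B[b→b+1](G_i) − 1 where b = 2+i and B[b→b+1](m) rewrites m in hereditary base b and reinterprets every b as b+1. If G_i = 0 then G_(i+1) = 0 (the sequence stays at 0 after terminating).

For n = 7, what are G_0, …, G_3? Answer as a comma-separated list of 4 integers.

7, 30, 259, 3127

step 0: 7 = 2^2 + 2 + 1; sub 3 for 2: 3^3 + 3 + 1; = 31; G_1 = 31−1 = 30
step 1: 30 = 3^3 + 3; sub 4 for 3: 4^4 + 4; = 260; G_2 = 260−1 = 259
step 2: 259 = 4^4 + 3; sub 5 for 4: 5^5 + 3; = 3128; G_3 = 3128−1 = 3127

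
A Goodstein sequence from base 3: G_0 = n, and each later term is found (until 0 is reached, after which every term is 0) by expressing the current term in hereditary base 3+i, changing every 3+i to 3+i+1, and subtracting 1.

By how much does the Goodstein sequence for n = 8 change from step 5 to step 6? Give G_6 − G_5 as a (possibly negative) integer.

(0) 8|_3 = 2·3 + 2 ↦ 2·4 + 2|_4 = 10 ⇒ 9
(1) 9|_4 = 2·4 + 1 ↦ 2·5 + 1|_5 = 11 ⇒ 10
(2) 10|_5 = 2·5 ↦ 2·6|_6 = 12 ⇒ 11
(3) 11|_6 = 6 + 5 ↦ 7 + 5|_7 = 12 ⇒ 11
(4) 11|_7 = 7 + 4 ↦ 8 + 4|_8 = 12 ⇒ 11
(5) 11|_8 = 8 + 3 ↦ 9 + 3|_9 = 12 ⇒ 11

0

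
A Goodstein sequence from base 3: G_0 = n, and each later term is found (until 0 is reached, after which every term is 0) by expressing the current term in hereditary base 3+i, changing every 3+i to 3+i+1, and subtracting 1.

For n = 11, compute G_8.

55

G_0 = 11. HB_3(11) = 3^2 + 2. Bump = 18. G_1 = 17.
G_1 = 17. HB_4(17) = 4^2 + 1. Bump = 26. G_2 = 25.
G_2 = 25. HB_5(25) = 5^2. Bump = 36. G_3 = 35.
G_3 = 35. HB_6(35) = 5·6 + 5. Bump = 40. G_4 = 39.
G_4 = 39. HB_7(39) = 5·7 + 4. Bump = 44. G_5 = 43.
G_5 = 43. HB_8(43) = 5·8 + 3. Bump = 48. G_6 = 47.
G_6 = 47. HB_9(47) = 5·9 + 2. Bump = 52. G_7 = 51.
G_7 = 51. HB_10(51) = 5·10 + 1. Bump = 56. G_8 = 55.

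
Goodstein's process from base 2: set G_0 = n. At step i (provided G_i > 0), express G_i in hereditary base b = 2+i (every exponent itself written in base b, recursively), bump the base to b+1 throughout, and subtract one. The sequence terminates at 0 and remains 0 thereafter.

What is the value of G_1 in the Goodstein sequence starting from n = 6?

29

G_0=6  [base 2] 2^2 + 2  →[2↦3]→  3^3 + 3 = 30  −1 ⇒ G_1=29
G_1=29  [base 3] 3^3 + 2  →[3↦4]→  4^4 + 2 = 258  −1 ⇒ G_2=257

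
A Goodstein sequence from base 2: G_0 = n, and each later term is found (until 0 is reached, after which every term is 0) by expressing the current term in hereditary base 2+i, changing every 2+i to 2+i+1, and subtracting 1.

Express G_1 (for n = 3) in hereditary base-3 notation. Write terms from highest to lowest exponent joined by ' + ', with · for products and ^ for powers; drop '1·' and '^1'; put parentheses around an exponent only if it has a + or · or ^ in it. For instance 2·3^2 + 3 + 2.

3

G_0=3  [base 2] 2 + 1  →[2↦3]→  3 + 1 = 4  −1 ⇒ G_1=3
G_1=3  [base 3] 3  →[3↦4]→  4 = 4  −1 ⇒ G_2=3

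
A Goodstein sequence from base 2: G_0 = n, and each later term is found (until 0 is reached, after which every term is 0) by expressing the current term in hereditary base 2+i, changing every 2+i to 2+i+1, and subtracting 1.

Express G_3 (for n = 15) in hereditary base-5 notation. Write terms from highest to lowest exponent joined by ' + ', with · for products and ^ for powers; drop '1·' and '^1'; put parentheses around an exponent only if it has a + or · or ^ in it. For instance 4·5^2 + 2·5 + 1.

base 2: 15 = 2^(2 + 1) + 2^2 + 2 + 1; at 3: 3^(3 + 1) + 3^3 + 3 + 1 = 112; next = 111
base 3: 111 = 3^(3 + 1) + 3^3 + 3; at 4: 4^(4 + 1) + 4^4 + 4 = 1284; next = 1283
base 4: 1283 = 4^(4 + 1) + 4^4 + 3; at 5: 5^(5 + 1) + 5^5 + 3 = 18753; next = 18752
base 5: 18752 = 5^(5 + 1) + 5^5 + 2; at 6: 6^(6 + 1) + 6^6 + 2 = 326594; next = 326593

5^(5 + 1) + 5^5 + 2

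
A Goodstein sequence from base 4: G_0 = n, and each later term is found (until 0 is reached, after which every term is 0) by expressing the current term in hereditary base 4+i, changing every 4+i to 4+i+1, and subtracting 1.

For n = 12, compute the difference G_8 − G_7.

0

[0] 12 ≡ 3·4 (base 4). Lift 5: 15. −1: 14.
[1] 14 ≡ 2·5 + 4 (base 5). Lift 6: 16. −1: 15.
[2] 15 ≡ 2·6 + 3 (base 6). Lift 7: 17. −1: 16.
[3] 16 ≡ 2·7 + 2 (base 7). Lift 8: 18. −1: 17.
[4] 17 ≡ 2·8 + 1 (base 8). Lift 9: 19. −1: 18.
[5] 18 ≡ 2·9 (base 9). Lift 10: 20. −1: 19.
[6] 19 ≡ 10 + 9 (base 10). Lift 11: 20. −1: 19.
[7] 19 ≡ 11 + 8 (base 11). Lift 12: 20. −1: 19.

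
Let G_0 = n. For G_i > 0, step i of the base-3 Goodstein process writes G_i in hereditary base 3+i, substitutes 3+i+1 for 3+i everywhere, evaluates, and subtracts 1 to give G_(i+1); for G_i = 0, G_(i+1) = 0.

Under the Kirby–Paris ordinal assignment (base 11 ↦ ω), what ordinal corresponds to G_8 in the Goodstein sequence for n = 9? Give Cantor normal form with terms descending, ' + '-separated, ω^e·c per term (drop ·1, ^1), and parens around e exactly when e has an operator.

base 3: 9 = 3^2; at 4: 4^2 = 16; next = 15
base 4: 15 = 3·4 + 3; at 5: 3·5 + 3 = 18; next = 17
base 5: 17 = 3·5 + 2; at 6: 3·6 + 2 = 20; next = 19
base 6: 19 = 3·6 + 1; at 7: 3·7 + 1 = 22; next = 21
base 7: 21 = 3·7; at 8: 3·8 = 24; next = 23
base 8: 23 = 2·8 + 7; at 9: 2·9 + 7 = 25; next = 24
base 9: 24 = 2·9 + 6; at 10: 2·10 + 6 = 26; next = 25
base 10: 25 = 2·10 + 5; at 11: 2·11 + 5 = 27; next = 26
base 11: 26 = 2·11 + 4; at 12: 2·12 + 4 = 28; next = 27

ω·2 + 4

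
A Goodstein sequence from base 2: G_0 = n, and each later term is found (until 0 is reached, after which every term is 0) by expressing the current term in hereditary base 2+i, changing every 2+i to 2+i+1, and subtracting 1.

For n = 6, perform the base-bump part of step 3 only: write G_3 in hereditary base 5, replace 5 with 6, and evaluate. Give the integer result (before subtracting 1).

46656

G_0=6  [base 2] 2^2 + 2  →[2↦3]→  3^3 + 3 = 30  −1 ⇒ G_1=29
G_1=29  [base 3] 3^3 + 2  →[3↦4]→  4^4 + 2 = 258  −1 ⇒ G_2=257
G_2=257  [base 4] 4^4 + 1  →[4↦5]→  5^5 + 1 = 3126  −1 ⇒ G_3=3125
G_3=3125  [base 5] 5^5  →[5↦6]→  6^6 = 46656  −1 ⇒ G_4=46655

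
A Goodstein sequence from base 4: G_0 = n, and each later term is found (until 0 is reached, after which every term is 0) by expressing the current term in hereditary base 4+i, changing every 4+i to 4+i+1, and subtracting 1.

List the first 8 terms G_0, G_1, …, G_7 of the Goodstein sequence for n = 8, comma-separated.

8 —HB4→ 2·4 —bump→ 2·5 = 10 —(−1)→ 9
9 —HB5→ 5 + 4 —bump→ 6 + 4 = 10 —(−1)→ 9
9 —HB6→ 6 + 3 —bump→ 7 + 3 = 10 —(−1)→ 9
9 —HB7→ 7 + 2 —bump→ 8 + 2 = 10 —(−1)→ 9
9 —HB8→ 8 + 1 —bump→ 9 + 1 = 10 —(−1)→ 9
9 —HB9→ 9 —bump→ 10 = 10 —(−1)→ 9
9 —HB10→ 9 —bump→ 9 = 9 —(−1)→ 8

8, 9, 9, 9, 9, 9, 9, 8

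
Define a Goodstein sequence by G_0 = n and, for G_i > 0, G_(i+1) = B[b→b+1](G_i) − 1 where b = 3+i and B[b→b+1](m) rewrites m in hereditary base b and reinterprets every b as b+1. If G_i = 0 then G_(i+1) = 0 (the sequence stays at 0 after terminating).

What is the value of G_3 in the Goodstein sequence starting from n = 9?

G_0=9  [base 3] 3^2  →[3↦4]→  4^2 = 16  −1 ⇒ G_1=15
G_1=15  [base 4] 3·4 + 3  →[4↦5]→  3·5 + 3 = 18  −1 ⇒ G_2=17
G_2=17  [base 5] 3·5 + 2  →[5↦6]→  3·6 + 2 = 20  −1 ⇒ G_3=19
G_3=19  [base 6] 3·6 + 1  →[6↦7]→  3·7 + 1 = 22  −1 ⇒ G_4=21

19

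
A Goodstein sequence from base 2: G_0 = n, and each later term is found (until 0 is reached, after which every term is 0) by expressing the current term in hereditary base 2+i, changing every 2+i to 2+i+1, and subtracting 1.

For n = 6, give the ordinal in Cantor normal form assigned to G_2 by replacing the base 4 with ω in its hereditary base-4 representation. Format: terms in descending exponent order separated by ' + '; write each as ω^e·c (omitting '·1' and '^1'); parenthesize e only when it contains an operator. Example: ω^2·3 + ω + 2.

step 0: 6 = 2^2 + 2; sub 3 for 2: 3^3 + 3; = 30; G_1 = 30−1 = 29
step 1: 29 = 3^3 + 2; sub 4 for 3: 4^4 + 2; = 258; G_2 = 258−1 = 257
step 2: 257 = 4^4 + 1; sub 5 for 4: 5^5 + 1; = 3126; G_3 = 3126−1 = 3125

ω^ω + 1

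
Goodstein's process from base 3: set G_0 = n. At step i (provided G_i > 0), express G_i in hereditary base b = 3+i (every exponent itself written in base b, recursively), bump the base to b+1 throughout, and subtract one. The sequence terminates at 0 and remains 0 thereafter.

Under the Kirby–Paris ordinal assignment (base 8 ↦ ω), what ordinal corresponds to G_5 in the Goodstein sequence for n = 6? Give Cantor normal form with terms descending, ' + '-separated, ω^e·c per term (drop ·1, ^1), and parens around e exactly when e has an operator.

7

base 3: 6 = 2·3; at 4: 2·4 = 8; next = 7
base 4: 7 = 4 + 3; at 5: 5 + 3 = 8; next = 7
base 5: 7 = 5 + 2; at 6: 6 + 2 = 8; next = 7
base 6: 7 = 6 + 1; at 7: 7 + 1 = 8; next = 7
base 7: 7 = 7; at 8: 8 = 8; next = 7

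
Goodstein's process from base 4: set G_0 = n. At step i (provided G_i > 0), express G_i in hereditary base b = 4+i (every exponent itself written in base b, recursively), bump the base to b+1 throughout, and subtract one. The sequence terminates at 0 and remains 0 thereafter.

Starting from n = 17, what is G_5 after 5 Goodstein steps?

47

17 —HB4→ 4^2 + 1 —bump→ 5^2 + 1 = 26 —(−1)→ 25
25 —HB5→ 5^2 —bump→ 6^2 = 36 —(−1)→ 35
35 —HB6→ 5·6 + 5 —bump→ 5·7 + 5 = 40 —(−1)→ 39
39 —HB7→ 5·7 + 4 —bump→ 5·8 + 4 = 44 —(−1)→ 43
43 —HB8→ 5·8 + 3 —bump→ 5·9 + 3 = 48 —(−1)→ 47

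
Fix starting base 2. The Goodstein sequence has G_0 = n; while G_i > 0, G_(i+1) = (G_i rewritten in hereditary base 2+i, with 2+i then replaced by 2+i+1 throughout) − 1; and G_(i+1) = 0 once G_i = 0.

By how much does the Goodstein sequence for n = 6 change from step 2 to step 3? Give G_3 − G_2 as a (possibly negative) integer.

G_0 = 6. HB_2(6) = 2^2 + 2. Bump = 30. G_1 = 29.
G_1 = 29. HB_3(29) = 3^3 + 2. Bump = 258. G_2 = 257.
G_2 = 257. HB_4(257) = 4^4 + 1. Bump = 3126. G_3 = 3125.

2868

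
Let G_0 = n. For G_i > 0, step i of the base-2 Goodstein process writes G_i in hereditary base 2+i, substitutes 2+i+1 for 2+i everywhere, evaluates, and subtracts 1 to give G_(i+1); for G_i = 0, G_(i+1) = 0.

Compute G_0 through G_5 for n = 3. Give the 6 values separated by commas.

3, 3, 3, 2, 1, 0

[0] 3 ≡ 2 + 1 (base 2). Lift 3: 4. −1: 3.
[1] 3 ≡ 3 (base 3). Lift 4: 4. −1: 3.
[2] 3 ≡ 3 (base 4). Lift 5: 3. −1: 2.
[3] 2 ≡ 2 (base 5). Lift 6: 2. −1: 1.
[4] 1 ≡ 1 (base 6). Lift 7: 1. −1: 0.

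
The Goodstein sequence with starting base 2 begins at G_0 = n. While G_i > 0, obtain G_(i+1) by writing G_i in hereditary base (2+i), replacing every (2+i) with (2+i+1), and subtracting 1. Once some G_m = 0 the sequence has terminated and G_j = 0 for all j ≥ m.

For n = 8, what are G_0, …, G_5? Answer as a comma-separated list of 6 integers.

8, 80, 553, 6310, 93395, 1647195

step 0: 8 = 2^(2 + 1); sub 3 for 2: 3^(3 + 1); = 81; G_1 = 81−1 = 80
step 1: 80 = 2·3^3 + 2·3^2 + 2·3 + 2; sub 4 for 3: 2·4^4 + 2·4^2 + 2·4 + 2; = 554; G_2 = 554−1 = 553
step 2: 553 = 2·4^4 + 2·4^2 + 2·4 + 1; sub 5 for 4: 2·5^5 + 2·5^2 + 2·5 + 1; = 6311; G_3 = 6311−1 = 6310
step 3: 6310 = 2·5^5 + 2·5^2 + 2·5; sub 6 for 5: 2·6^6 + 2·6^2 + 2·6; = 93396; G_4 = 93396−1 = 93395
step 4: 93395 = 2·6^6 + 2·6^2 + 6 + 5; sub 7 for 6: 2·7^7 + 2·7^2 + 7 + 5; = 1647196; G_5 = 1647196−1 = 1647195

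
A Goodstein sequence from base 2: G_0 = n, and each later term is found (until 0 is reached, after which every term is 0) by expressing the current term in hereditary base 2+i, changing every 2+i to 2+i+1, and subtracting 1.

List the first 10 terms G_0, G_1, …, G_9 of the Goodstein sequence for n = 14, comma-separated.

14 —HB2→ 2^(2 + 1) + 2^2 + 2 —bump→ 3^(3 + 1) + 3^3 + 3 = 111 —(−1)→ 110
110 —HB3→ 3^(3 + 1) + 3^3 + 2 —bump→ 4^(4 + 1) + 4^4 + 2 = 1282 —(−1)→ 1281
1281 —HB4→ 4^(4 + 1) + 4^4 + 1 —bump→ 5^(5 + 1) + 5^5 + 1 = 18751 —(−1)→ 18750
18750 —HB5→ 5^(5 + 1) + 5^5 —bump→ 6^(6 + 1) + 6^6 = 326592 —(−1)→ 326591
326591 —HB6→ 6^(6 + 1) + 5·6^5 + 5·6^4 + 5·6^3 + 5·6^2 + 5·6 + 5 —bump→ 7^(7 + 1) + 5·7^5 + 5·7^4 + 5·7^3 + 5·7^2 + 5·7 + 5 = 5862841 —(−1)→ 5862840
5862840 —HB7→ 7^(7 + 1) + 5·7^5 + 5·7^4 + 5·7^3 + 5·7^2 + 5·7 + 4 —bump→ 8^(8 + 1) + 5·8^5 + 5·8^4 + 5·8^3 + 5·8^2 + 5·8 + 4 = 134404972 —(−1)→ 134404971
134404971 —HB8→ 8^(8 + 1) + 5·8^5 + 5·8^4 + 5·8^3 + 5·8^2 + 5·8 + 3 —bump→ 9^(9 + 1) + 5·9^5 + 5·9^4 + 5·9^3 + 5·9^2 + 5·9 + 3 = 3487116549 —(−1)→ 3487116548
3487116548 —HB9→ 9^(9 + 1) + 5·9^5 + 5·9^4 + 5·9^3 + 5·9^2 + 5·9 + 2 —bump→ 10^(10 + 1) + 5·10^5 + 5·10^4 + 5·10^3 + 5·10^2 + 5·10 + 2 = 100000555552 —(−1)→ 100000555551
100000555551 —HB10→ 10^(10 + 1) + 5·10^5 + 5·10^4 + 5·10^3 + 5·10^2 + 5·10 + 1 —bump→ 11^(11 + 1) + 5·11^5 + 5·11^4 + 5·11^3 + 5·11^2 + 5·11 + 1 = 3138429262497 —(−1)→ 3138429262496

14, 110, 1281, 18750, 326591, 5862840, 134404971, 3487116548, 100000555551, 3138429262496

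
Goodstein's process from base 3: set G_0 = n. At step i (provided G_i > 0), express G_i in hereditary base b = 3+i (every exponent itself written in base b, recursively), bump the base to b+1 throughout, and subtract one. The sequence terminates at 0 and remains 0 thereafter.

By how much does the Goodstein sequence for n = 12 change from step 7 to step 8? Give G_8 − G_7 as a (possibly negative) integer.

[0] 12 ≡ 3^2 + 3 (base 3). Lift 4: 20. −1: 19.
[1] 19 ≡ 4^2 + 3 (base 4). Lift 5: 28. −1: 27.
[2] 27 ≡ 5^2 + 2 (base 5). Lift 6: 38. −1: 37.
[3] 37 ≡ 6^2 + 1 (base 6). Lift 7: 50. −1: 49.
[4] 49 ≡ 7^2 (base 7). Lift 8: 64. −1: 63.
[5] 63 ≡ 7·8 + 7 (base 8). Lift 9: 70. −1: 69.
[6] 69 ≡ 7·9 + 6 (base 9). Lift 10: 76. −1: 75.
[7] 75 ≡ 7·10 + 5 (base 10). Lift 11: 82. −1: 81.

6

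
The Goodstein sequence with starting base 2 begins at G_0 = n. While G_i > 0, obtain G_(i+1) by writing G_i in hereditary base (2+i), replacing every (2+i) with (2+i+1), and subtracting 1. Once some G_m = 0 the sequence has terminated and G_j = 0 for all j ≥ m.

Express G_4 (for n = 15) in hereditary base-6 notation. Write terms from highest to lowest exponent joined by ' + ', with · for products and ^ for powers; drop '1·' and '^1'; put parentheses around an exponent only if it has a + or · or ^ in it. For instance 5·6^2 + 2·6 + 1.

base 2: 15 = 2^(2 + 1) + 2^2 + 2 + 1; at 3: 3^(3 + 1) + 3^3 + 3 + 1 = 112; next = 111
base 3: 111 = 3^(3 + 1) + 3^3 + 3; at 4: 4^(4 + 1) + 4^4 + 4 = 1284; next = 1283
base 4: 1283 = 4^(4 + 1) + 4^4 + 3; at 5: 5^(5 + 1) + 5^5 + 3 = 18753; next = 18752
base 5: 18752 = 5^(5 + 1) + 5^5 + 2; at 6: 6^(6 + 1) + 6^6 + 2 = 326594; next = 326593
base 6: 326593 = 6^(6 + 1) + 6^6 + 1; at 7: 7^(7 + 1) + 7^7 + 1 = 6588345; next = 6588344

6^(6 + 1) + 6^6 + 1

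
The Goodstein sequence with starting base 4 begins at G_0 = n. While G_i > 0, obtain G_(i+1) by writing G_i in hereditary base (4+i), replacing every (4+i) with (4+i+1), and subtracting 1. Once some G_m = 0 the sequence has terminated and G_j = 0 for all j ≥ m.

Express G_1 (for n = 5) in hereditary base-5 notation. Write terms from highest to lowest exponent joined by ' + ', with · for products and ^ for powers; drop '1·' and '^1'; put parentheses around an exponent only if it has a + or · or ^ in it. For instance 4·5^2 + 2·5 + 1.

5

(0) 5|_4 = 4 + 1 ↦ 5 + 1|_5 = 6 ⇒ 5
(1) 5|_5 = 5 ↦ 6|_6 = 6 ⇒ 5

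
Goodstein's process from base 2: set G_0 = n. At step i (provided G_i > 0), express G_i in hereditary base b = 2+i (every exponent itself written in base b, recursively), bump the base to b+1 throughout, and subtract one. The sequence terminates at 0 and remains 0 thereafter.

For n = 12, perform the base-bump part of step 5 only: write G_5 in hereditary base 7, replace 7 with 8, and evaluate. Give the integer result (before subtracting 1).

[0] 12 ≡ 2^(2 + 1) + 2^2 (base 2). Lift 3: 108. −1: 107.
[1] 107 ≡ 3^(3 + 1) + 2·3^2 + 2·3 + 2 (base 3). Lift 4: 1066. −1: 1065.
[2] 1065 ≡ 4^(4 + 1) + 2·4^2 + 2·4 + 1 (base 4). Lift 5: 15686. −1: 15685.
[3] 15685 ≡ 5^(5 + 1) + 2·5^2 + 2·5 (base 5). Lift 6: 280020. −1: 280019.
[4] 280019 ≡ 6^(6 + 1) + 2·6^2 + 6 + 5 (base 6). Lift 7: 5764911. −1: 5764910.
[5] 5764910 ≡ 7^(7 + 1) + 2·7^2 + 7 + 4 (base 7). Lift 8: 134217868. −1: 134217867.

134217868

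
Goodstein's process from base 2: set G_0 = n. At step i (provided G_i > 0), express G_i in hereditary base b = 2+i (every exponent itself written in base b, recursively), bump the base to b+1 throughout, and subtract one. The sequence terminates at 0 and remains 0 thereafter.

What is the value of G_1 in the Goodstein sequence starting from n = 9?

81

step 0: 9 = 2^(2 + 1) + 1; sub 3 for 2: 3^(3 + 1) + 1; = 82; G_1 = 82−1 = 81
step 1: 81 = 3^(3 + 1); sub 4 for 3: 4^(4 + 1); = 1024; G_2 = 1024−1 = 1023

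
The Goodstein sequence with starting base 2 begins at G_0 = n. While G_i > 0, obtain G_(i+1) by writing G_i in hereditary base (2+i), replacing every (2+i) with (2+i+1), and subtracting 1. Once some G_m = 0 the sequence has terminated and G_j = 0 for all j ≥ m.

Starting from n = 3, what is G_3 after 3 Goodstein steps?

i=0: 3 = 2 + 1 (b=2); 2→3: 3 + 1 = 4; 4−1 = 3
i=1: 3 = 3 (b=3); 3→4: 4 = 4; 4−1 = 3
i=2: 3 = 3 (b=4); 4→5: 3 = 3; 3−1 = 2
i=3: 2 = 2 (b=5); 5→6: 2 = 2; 2−1 = 1

2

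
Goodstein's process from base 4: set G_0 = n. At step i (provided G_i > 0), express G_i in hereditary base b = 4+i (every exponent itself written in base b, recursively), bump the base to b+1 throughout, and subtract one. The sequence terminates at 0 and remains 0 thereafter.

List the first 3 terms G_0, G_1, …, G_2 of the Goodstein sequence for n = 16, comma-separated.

16, 24, 27

G_0=16  [base 4] 4^2  →[4↦5]→  5^2 = 25  −1 ⇒ G_1=24
G_1=24  [base 5] 4·5 + 4  →[5↦6]→  4·6 + 4 = 28  −1 ⇒ G_2=27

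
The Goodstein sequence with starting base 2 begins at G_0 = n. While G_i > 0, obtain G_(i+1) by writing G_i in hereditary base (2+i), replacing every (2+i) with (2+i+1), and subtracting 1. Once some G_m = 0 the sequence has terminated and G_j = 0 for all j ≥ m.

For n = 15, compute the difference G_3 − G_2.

17469

i=0: 15 = 2^(2 + 1) + 2^2 + 2 + 1 (b=2); 2→3: 3^(3 + 1) + 3^3 + 3 + 1 = 112; 112−1 = 111
i=1: 111 = 3^(3 + 1) + 3^3 + 3 (b=3); 3→4: 4^(4 + 1) + 4^4 + 4 = 1284; 1284−1 = 1283
i=2: 1283 = 4^(4 + 1) + 4^4 + 3 (b=4); 4→5: 5^(5 + 1) + 5^5 + 3 = 18753; 18753−1 = 18752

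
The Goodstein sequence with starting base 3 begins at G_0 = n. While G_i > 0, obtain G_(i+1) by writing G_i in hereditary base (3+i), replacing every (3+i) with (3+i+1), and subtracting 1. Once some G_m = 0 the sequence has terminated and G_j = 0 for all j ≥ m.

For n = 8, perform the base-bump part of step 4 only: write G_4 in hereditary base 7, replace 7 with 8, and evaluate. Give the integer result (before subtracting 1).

i=0: 8 = 2·3 + 2 (b=3); 3→4: 2·4 + 2 = 10; 10−1 = 9
i=1: 9 = 2·4 + 1 (b=4); 4→5: 2·5 + 1 = 11; 11−1 = 10
i=2: 10 = 2·5 (b=5); 5→6: 2·6 = 12; 12−1 = 11
i=3: 11 = 6 + 5 (b=6); 6→7: 7 + 5 = 12; 12−1 = 11

12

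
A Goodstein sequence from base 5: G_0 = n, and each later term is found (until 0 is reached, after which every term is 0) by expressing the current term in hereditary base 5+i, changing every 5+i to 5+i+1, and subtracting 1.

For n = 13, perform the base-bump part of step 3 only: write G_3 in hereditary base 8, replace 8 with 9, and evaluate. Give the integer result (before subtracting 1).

18

13 —HB5→ 2·5 + 3 —bump→ 2·6 + 3 = 15 —(−1)→ 14
14 —HB6→ 2·6 + 2 —bump→ 2·7 + 2 = 16 —(−1)→ 15
15 —HB7→ 2·7 + 1 —bump→ 2·8 + 1 = 17 —(−1)→ 16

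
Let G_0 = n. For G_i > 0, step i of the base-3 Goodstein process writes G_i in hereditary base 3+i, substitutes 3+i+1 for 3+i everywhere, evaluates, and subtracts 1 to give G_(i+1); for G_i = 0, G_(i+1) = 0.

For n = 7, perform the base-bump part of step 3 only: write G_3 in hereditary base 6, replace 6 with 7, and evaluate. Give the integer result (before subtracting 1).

[0] 7 ≡ 2·3 + 1 (base 3). Lift 4: 9. −1: 8.
[1] 8 ≡ 2·4 (base 4). Lift 5: 10. −1: 9.
[2] 9 ≡ 5 + 4 (base 5). Lift 6: 10. −1: 9.
[3] 9 ≡ 6 + 3 (base 6). Lift 7: 10. −1: 9.

10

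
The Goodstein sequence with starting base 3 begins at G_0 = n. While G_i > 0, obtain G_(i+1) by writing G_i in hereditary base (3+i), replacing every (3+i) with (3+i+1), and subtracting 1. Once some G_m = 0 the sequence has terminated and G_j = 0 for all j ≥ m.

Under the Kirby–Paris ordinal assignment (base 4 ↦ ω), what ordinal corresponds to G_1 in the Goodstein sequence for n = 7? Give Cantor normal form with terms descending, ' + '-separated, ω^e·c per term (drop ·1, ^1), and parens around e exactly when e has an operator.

G_0 = 7. HB_3(7) = 2·3 + 1. Bump = 9. G_1 = 8.
G_1 = 8. HB_4(8) = 2·4. Bump = 10. G_2 = 9.

ω·2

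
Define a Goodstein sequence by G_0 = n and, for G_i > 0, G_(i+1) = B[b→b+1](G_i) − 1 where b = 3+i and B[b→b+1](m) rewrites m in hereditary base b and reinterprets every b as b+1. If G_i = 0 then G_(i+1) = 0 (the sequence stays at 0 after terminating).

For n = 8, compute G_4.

11

i=0: 8 = 2·3 + 2 (b=3); 3→4: 2·4 + 2 = 10; 10−1 = 9
i=1: 9 = 2·4 + 1 (b=4); 4→5: 2·5 + 1 = 11; 11−1 = 10
i=2: 10 = 2·5 (b=5); 5→6: 2·6 = 12; 12−1 = 11
i=3: 11 = 6 + 5 (b=6); 6→7: 7 + 5 = 12; 12−1 = 11
i=4: 11 = 7 + 4 (b=7); 7→8: 8 + 4 = 12; 12−1 = 11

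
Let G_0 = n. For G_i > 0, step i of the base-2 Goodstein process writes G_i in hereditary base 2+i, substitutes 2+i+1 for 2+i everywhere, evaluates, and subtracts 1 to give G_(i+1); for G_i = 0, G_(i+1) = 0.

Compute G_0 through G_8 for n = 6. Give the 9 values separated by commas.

6, 29, 257, 3125, 46655, 98039, 187243, 332147, 555551

[0] 6 ≡ 2^2 + 2 (base 2). Lift 3: 30. −1: 29.
[1] 29 ≡ 3^3 + 2 (base 3). Lift 4: 258. −1: 257.
[2] 257 ≡ 4^4 + 1 (base 4). Lift 5: 3126. −1: 3125.
[3] 3125 ≡ 5^5 (base 5). Lift 6: 46656. −1: 46655.
[4] 46655 ≡ 5·6^5 + 5·6^4 + 5·6^3 + 5·6^2 + 5·6 + 5 (base 6). Lift 7: 98040. −1: 98039.
[5] 98039 ≡ 5·7^5 + 5·7^4 + 5·7^3 + 5·7^2 + 5·7 + 4 (base 7). Lift 8: 187244. −1: 187243.
[6] 187243 ≡ 5·8^5 + 5·8^4 + 5·8^3 + 5·8^2 + 5·8 + 3 (base 8). Lift 9: 332148. −1: 332147.
[7] 332147 ≡ 5·9^5 + 5·9^4 + 5·9^3 + 5·9^2 + 5·9 + 2 (base 9). Lift 10: 555552. −1: 555551.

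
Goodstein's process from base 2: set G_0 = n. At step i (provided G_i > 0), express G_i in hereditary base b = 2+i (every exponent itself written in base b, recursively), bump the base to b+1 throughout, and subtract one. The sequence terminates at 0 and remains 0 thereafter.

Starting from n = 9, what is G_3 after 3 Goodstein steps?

step 0: 9 = 2^(2 + 1) + 1; sub 3 for 2: 3^(3 + 1) + 1; = 82; G_1 = 82−1 = 81
step 1: 81 = 3^(3 + 1); sub 4 for 3: 4^(4 + 1); = 1024; G_2 = 1024−1 = 1023
step 2: 1023 = 3·4^4 + 3·4^3 + 3·4^2 + 3·4 + 3; sub 5 for 4: 3·5^5 + 3·5^3 + 3·5^2 + 3·5 + 3; = 9843; G_3 = 9843−1 = 9842

9842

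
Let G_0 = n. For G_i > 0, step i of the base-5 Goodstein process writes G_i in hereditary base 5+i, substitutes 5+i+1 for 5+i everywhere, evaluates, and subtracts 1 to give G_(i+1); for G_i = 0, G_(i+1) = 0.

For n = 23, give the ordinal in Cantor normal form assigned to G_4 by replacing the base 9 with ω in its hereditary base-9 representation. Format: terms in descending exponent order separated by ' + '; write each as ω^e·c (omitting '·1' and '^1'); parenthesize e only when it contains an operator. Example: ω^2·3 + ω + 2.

ω·3 + 8

(0) 23|_5 = 4·5 + 3 ↦ 4·6 + 3|_6 = 27 ⇒ 26
(1) 26|_6 = 4·6 + 2 ↦ 4·7 + 2|_7 = 30 ⇒ 29
(2) 29|_7 = 4·7 + 1 ↦ 4·8 + 1|_8 = 33 ⇒ 32
(3) 32|_8 = 4·8 ↦ 4·9|_9 = 36 ⇒ 35
(4) 35|_9 = 3·9 + 8 ↦ 3·10 + 8|_10 = 38 ⇒ 37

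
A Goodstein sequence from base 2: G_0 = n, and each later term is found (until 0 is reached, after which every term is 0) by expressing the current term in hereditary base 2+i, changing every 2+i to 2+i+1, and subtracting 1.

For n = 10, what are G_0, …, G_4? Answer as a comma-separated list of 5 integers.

[0] 10 ≡ 2^(2 + 1) + 2 (base 2). Lift 3: 84. −1: 83.
[1] 83 ≡ 3^(3 + 1) + 2 (base 3). Lift 4: 1026. −1: 1025.
[2] 1025 ≡ 4^(4 + 1) + 1 (base 4). Lift 5: 15626. −1: 15625.
[3] 15625 ≡ 5^(5 + 1) (base 5). Lift 6: 279936. −1: 279935.

10, 83, 1025, 15625, 279935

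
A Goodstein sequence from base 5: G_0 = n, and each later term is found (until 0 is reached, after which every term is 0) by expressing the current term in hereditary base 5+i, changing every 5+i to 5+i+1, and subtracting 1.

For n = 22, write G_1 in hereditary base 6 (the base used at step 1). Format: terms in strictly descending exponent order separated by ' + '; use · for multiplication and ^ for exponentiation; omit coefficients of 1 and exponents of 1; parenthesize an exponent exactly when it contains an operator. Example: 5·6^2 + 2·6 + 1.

4·6 + 1

G_0 = 22. HB_5(22) = 4·5 + 2. Bump = 26. G_1 = 25.
G_1 = 25. HB_6(25) = 4·6 + 1. Bump = 29. G_2 = 28.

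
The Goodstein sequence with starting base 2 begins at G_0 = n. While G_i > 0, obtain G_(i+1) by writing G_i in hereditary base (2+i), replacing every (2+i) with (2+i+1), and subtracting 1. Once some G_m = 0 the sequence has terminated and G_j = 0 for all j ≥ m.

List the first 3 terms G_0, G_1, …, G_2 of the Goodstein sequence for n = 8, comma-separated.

G_0 = 8. HB_2(8) = 2^(2 + 1). Bump = 81. G_1 = 80.
G_1 = 80. HB_3(80) = 2·3^3 + 2·3^2 + 2·3 + 2. Bump = 554. G_2 = 553.

8, 80, 553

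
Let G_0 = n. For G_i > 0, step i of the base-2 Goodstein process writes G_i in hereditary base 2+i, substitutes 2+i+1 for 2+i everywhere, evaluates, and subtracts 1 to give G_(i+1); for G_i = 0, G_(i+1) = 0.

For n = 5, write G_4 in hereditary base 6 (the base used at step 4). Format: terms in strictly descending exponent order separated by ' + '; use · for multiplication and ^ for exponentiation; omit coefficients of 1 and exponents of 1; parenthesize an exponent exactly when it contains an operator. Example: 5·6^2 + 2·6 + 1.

[0] 5 ≡ 2^2 + 1 (base 2). Lift 3: 28. −1: 27.
[1] 27 ≡ 3^3 (base 3). Lift 4: 256. −1: 255.
[2] 255 ≡ 3·4^3 + 3·4^2 + 3·4 + 3 (base 4). Lift 5: 468. −1: 467.
[3] 467 ≡ 3·5^3 + 3·5^2 + 3·5 + 2 (base 5). Lift 6: 776. −1: 775.

3·6^3 + 3·6^2 + 3·6 + 1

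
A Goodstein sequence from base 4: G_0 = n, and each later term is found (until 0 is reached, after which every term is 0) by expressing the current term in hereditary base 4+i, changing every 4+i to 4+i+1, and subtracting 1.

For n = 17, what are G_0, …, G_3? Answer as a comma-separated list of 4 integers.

(0) 17|_4 = 4^2 + 1 ↦ 5^2 + 1|_5 = 26 ⇒ 25
(1) 25|_5 = 5^2 ↦ 6^2|_6 = 36 ⇒ 35
(2) 35|_6 = 5·6 + 5 ↦ 5·7 + 5|_7 = 40 ⇒ 39

17, 25, 35, 39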